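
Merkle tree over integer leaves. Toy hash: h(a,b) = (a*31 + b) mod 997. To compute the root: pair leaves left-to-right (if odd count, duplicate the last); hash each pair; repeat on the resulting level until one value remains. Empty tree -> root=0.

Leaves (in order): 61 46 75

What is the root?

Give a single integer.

Answer: 633

Derivation:
L0: [61, 46, 75]
L1: h(61,46)=(61*31+46)%997=940 h(75,75)=(75*31+75)%997=406 -> [940, 406]
L2: h(940,406)=(940*31+406)%997=633 -> [633]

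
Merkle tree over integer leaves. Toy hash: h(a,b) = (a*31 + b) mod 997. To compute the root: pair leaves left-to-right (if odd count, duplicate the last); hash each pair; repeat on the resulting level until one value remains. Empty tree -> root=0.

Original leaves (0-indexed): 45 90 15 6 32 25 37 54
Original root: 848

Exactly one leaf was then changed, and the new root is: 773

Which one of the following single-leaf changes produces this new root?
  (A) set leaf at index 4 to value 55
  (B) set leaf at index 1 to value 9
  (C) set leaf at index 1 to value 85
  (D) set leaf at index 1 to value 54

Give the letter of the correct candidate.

Answer: B

Derivation:
Original leaves: [45, 90, 15, 6, 32, 25, 37, 54]
Target new root: 773
Try each candidate change and compute the resulting root:
Candidate A: set leaf[4] = 55 -> leaves = [45, 90, 15, 6, 55, 25, 37, 54]
  L0: [45, 90, 15, 6, 55, 25, 37, 54]
  L1: h(45,90)=(45*31+90)%997=488 h(15,6)=(15*31+6)%997=471 h(55,25)=(55*31+25)%997=733 h(37,54)=(37*31+54)%997=204 -> [488, 471, 733, 204]
  L2: h(488,471)=(488*31+471)%997=644 h(733,204)=(733*31+204)%997=993 -> [644, 993]
  L3: h(644,993)=(644*31+993)%997=20 -> [20]
  root = 20 != target 773
Candidate B: set leaf[1] = 9 -> leaves = [45, 9, 15, 6, 32, 25, 37, 54]
  L0: [45, 9, 15, 6, 32, 25, 37, 54]
  L1: h(45,9)=(45*31+9)%997=407 h(15,6)=(15*31+6)%997=471 h(32,25)=(32*31+25)%997=20 h(37,54)=(37*31+54)%997=204 -> [407, 471, 20, 204]
  L2: h(407,471)=(407*31+471)%997=127 h(20,204)=(20*31+204)%997=824 -> [127, 824]
  L3: h(127,824)=(127*31+824)%997=773 -> [773]
  root = 773 == target 773  ** MATCH **
Candidate C: set leaf[1] = 85 -> leaves = [45, 85, 15, 6, 32, 25, 37, 54]
  L0: [45, 85, 15, 6, 32, 25, 37, 54]
  L1: h(45,85)=(45*31+85)%997=483 h(15,6)=(15*31+6)%997=471 h(32,25)=(32*31+25)%997=20 h(37,54)=(37*31+54)%997=204 -> [483, 471, 20, 204]
  L2: h(483,471)=(483*31+471)%997=489 h(20,204)=(20*31+204)%997=824 -> [489, 824]
  L3: h(489,824)=(489*31+824)%997=31 -> [31]
  root = 31 != target 773
Candidate D: set leaf[1] = 54 -> leaves = [45, 54, 15, 6, 32, 25, 37, 54]
  L0: [45, 54, 15, 6, 32, 25, 37, 54]
  L1: h(45,54)=(45*31+54)%997=452 h(15,6)=(15*31+6)%997=471 h(32,25)=(32*31+25)%997=20 h(37,54)=(37*31+54)%997=204 -> [452, 471, 20, 204]
  L2: h(452,471)=(452*31+471)%997=525 h(20,204)=(20*31+204)%997=824 -> [525, 824]
  L3: h(525,824)=(525*31+824)%997=150 -> [150]
  root = 150 != target 773
Candidate B produces the target root.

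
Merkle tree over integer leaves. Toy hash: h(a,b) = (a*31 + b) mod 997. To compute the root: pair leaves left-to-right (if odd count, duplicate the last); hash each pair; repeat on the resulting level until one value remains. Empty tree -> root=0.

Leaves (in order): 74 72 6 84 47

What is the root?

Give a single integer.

L0: [74, 72, 6, 84, 47]
L1: h(74,72)=(74*31+72)%997=372 h(6,84)=(6*31+84)%997=270 h(47,47)=(47*31+47)%997=507 -> [372, 270, 507]
L2: h(372,270)=(372*31+270)%997=835 h(507,507)=(507*31+507)%997=272 -> [835, 272]
L3: h(835,272)=(835*31+272)%997=235 -> [235]

Answer: 235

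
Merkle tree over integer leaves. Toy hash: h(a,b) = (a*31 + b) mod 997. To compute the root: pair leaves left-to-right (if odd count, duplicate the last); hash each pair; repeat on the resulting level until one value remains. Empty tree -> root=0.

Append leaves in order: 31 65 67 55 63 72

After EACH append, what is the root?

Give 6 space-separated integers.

After append 31 (leaves=[31]):
  L0: [31]
  root=31
After append 65 (leaves=[31, 65]):
  L0: [31, 65]
  L1: h(31,65)=(31*31+65)%997=29 -> [29]
  root=29
After append 67 (leaves=[31, 65, 67]):
  L0: [31, 65, 67]
  L1: h(31,65)=(31*31+65)%997=29 h(67,67)=(67*31+67)%997=150 -> [29, 150]
  L2: h(29,150)=(29*31+150)%997=52 -> [52]
  root=52
After append 55 (leaves=[31, 65, 67, 55]):
  L0: [31, 65, 67, 55]
  L1: h(31,65)=(31*31+65)%997=29 h(67,55)=(67*31+55)%997=138 -> [29, 138]
  L2: h(29,138)=(29*31+138)%997=40 -> [40]
  root=40
After append 63 (leaves=[31, 65, 67, 55, 63]):
  L0: [31, 65, 67, 55, 63]
  L1: h(31,65)=(31*31+65)%997=29 h(67,55)=(67*31+55)%997=138 h(63,63)=(63*31+63)%997=22 -> [29, 138, 22]
  L2: h(29,138)=(29*31+138)%997=40 h(22,22)=(22*31+22)%997=704 -> [40, 704]
  L3: h(40,704)=(40*31+704)%997=947 -> [947]
  root=947
After append 72 (leaves=[31, 65, 67, 55, 63, 72]):
  L0: [31, 65, 67, 55, 63, 72]
  L1: h(31,65)=(31*31+65)%997=29 h(67,55)=(67*31+55)%997=138 h(63,72)=(63*31+72)%997=31 -> [29, 138, 31]
  L2: h(29,138)=(29*31+138)%997=40 h(31,31)=(31*31+31)%997=992 -> [40, 992]
  L3: h(40,992)=(40*31+992)%997=238 -> [238]
  root=238

Answer: 31 29 52 40 947 238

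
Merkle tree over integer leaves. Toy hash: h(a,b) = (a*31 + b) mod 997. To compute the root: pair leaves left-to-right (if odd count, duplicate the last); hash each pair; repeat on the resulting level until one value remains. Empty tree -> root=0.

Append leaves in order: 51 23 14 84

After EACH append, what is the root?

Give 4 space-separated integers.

Answer: 51 607 322 392

Derivation:
After append 51 (leaves=[51]):
  L0: [51]
  root=51
After append 23 (leaves=[51, 23]):
  L0: [51, 23]
  L1: h(51,23)=(51*31+23)%997=607 -> [607]
  root=607
After append 14 (leaves=[51, 23, 14]):
  L0: [51, 23, 14]
  L1: h(51,23)=(51*31+23)%997=607 h(14,14)=(14*31+14)%997=448 -> [607, 448]
  L2: h(607,448)=(607*31+448)%997=322 -> [322]
  root=322
After append 84 (leaves=[51, 23, 14, 84]):
  L0: [51, 23, 14, 84]
  L1: h(51,23)=(51*31+23)%997=607 h(14,84)=(14*31+84)%997=518 -> [607, 518]
  L2: h(607,518)=(607*31+518)%997=392 -> [392]
  root=392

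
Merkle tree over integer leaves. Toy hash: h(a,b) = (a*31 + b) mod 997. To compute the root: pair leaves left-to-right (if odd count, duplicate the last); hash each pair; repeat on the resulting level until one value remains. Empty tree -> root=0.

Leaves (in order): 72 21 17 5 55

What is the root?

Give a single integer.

Answer: 677

Derivation:
L0: [72, 21, 17, 5, 55]
L1: h(72,21)=(72*31+21)%997=259 h(17,5)=(17*31+5)%997=532 h(55,55)=(55*31+55)%997=763 -> [259, 532, 763]
L2: h(259,532)=(259*31+532)%997=585 h(763,763)=(763*31+763)%997=488 -> [585, 488]
L3: h(585,488)=(585*31+488)%997=677 -> [677]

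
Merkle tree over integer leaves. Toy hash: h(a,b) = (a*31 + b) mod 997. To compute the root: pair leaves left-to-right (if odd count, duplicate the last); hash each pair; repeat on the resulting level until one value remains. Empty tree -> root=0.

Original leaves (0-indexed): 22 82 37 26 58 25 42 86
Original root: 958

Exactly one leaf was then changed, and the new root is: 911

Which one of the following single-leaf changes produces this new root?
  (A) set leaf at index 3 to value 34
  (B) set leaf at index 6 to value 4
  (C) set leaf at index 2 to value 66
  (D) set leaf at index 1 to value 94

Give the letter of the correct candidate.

Original leaves: [22, 82, 37, 26, 58, 25, 42, 86]
Target new root: 911
Try each candidate change and compute the resulting root:
Candidate A: set leaf[3] = 34 -> leaves = [22, 82, 37, 34, 58, 25, 42, 86]
  L0: [22, 82, 37, 34, 58, 25, 42, 86]
  L1: h(22,82)=(22*31+82)%997=764 h(37,34)=(37*31+34)%997=184 h(58,25)=(58*31+25)%997=826 h(42,86)=(42*31+86)%997=391 -> [764, 184, 826, 391]
  L2: h(764,184)=(764*31+184)%997=937 h(826,391)=(826*31+391)%997=75 -> [937, 75]
  L3: h(937,75)=(937*31+75)%997=209 -> [209]
  root = 209 != target 911
Candidate B: set leaf[6] = 4 -> leaves = [22, 82, 37, 26, 58, 25, 4, 86]
  L0: [22, 82, 37, 26, 58, 25, 4, 86]
  L1: h(22,82)=(22*31+82)%997=764 h(37,26)=(37*31+26)%997=176 h(58,25)=(58*31+25)%997=826 h(4,86)=(4*31+86)%997=210 -> [764, 176, 826, 210]
  L2: h(764,176)=(764*31+176)%997=929 h(826,210)=(826*31+210)%997=891 -> [929, 891]
  L3: h(929,891)=(929*31+891)%997=777 -> [777]
  root = 777 != target 911
Candidate C: set leaf[2] = 66 -> leaves = [22, 82, 66, 26, 58, 25, 42, 86]
  L0: [22, 82, 66, 26, 58, 25, 42, 86]
  L1: h(22,82)=(22*31+82)%997=764 h(66,26)=(66*31+26)%997=78 h(58,25)=(58*31+25)%997=826 h(42,86)=(42*31+86)%997=391 -> [764, 78, 826, 391]
  L2: h(764,78)=(764*31+78)%997=831 h(826,391)=(826*31+391)%997=75 -> [831, 75]
  L3: h(831,75)=(831*31+75)%997=911 -> [911]
  root = 911 == target 911  ** MATCH **
Candidate D: set leaf[1] = 94 -> leaves = [22, 94, 37, 26, 58, 25, 42, 86]
  L0: [22, 94, 37, 26, 58, 25, 42, 86]
  L1: h(22,94)=(22*31+94)%997=776 h(37,26)=(37*31+26)%997=176 h(58,25)=(58*31+25)%997=826 h(42,86)=(42*31+86)%997=391 -> [776, 176, 826, 391]
  L2: h(776,176)=(776*31+176)%997=304 h(826,391)=(826*31+391)%997=75 -> [304, 75]
  L3: h(304,75)=(304*31+75)%997=526 -> [526]
  root = 526 != target 911
Candidate C produces the target root.

Answer: C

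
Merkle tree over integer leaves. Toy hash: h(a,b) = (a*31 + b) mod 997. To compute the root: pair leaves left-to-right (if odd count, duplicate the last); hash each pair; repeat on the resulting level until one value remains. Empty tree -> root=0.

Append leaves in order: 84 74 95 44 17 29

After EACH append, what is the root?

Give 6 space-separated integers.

After append 84 (leaves=[84]):
  L0: [84]
  root=84
After append 74 (leaves=[84, 74]):
  L0: [84, 74]
  L1: h(84,74)=(84*31+74)%997=684 -> [684]
  root=684
After append 95 (leaves=[84, 74, 95]):
  L0: [84, 74, 95]
  L1: h(84,74)=(84*31+74)%997=684 h(95,95)=(95*31+95)%997=49 -> [684, 49]
  L2: h(684,49)=(684*31+49)%997=316 -> [316]
  root=316
After append 44 (leaves=[84, 74, 95, 44]):
  L0: [84, 74, 95, 44]
  L1: h(84,74)=(84*31+74)%997=684 h(95,44)=(95*31+44)%997=995 -> [684, 995]
  L2: h(684,995)=(684*31+995)%997=265 -> [265]
  root=265
After append 17 (leaves=[84, 74, 95, 44, 17]):
  L0: [84, 74, 95, 44, 17]
  L1: h(84,74)=(84*31+74)%997=684 h(95,44)=(95*31+44)%997=995 h(17,17)=(17*31+17)%997=544 -> [684, 995, 544]
  L2: h(684,995)=(684*31+995)%997=265 h(544,544)=(544*31+544)%997=459 -> [265, 459]
  L3: h(265,459)=(265*31+459)%997=698 -> [698]
  root=698
After append 29 (leaves=[84, 74, 95, 44, 17, 29]):
  L0: [84, 74, 95, 44, 17, 29]
  L1: h(84,74)=(84*31+74)%997=684 h(95,44)=(95*31+44)%997=995 h(17,29)=(17*31+29)%997=556 -> [684, 995, 556]
  L2: h(684,995)=(684*31+995)%997=265 h(556,556)=(556*31+556)%997=843 -> [265, 843]
  L3: h(265,843)=(265*31+843)%997=85 -> [85]
  root=85

Answer: 84 684 316 265 698 85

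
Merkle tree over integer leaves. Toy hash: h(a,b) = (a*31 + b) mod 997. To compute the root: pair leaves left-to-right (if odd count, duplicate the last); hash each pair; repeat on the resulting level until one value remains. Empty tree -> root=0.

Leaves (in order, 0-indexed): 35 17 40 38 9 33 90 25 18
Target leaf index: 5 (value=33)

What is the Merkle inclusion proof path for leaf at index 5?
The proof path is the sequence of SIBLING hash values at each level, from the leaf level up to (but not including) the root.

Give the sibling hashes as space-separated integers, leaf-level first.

Answer: 9 821 545 597

Derivation:
L0 (leaves): [35, 17, 40, 38, 9, 33, 90, 25, 18], target index=5
L1: h(35,17)=(35*31+17)%997=105 [pair 0] h(40,38)=(40*31+38)%997=281 [pair 1] h(9,33)=(9*31+33)%997=312 [pair 2] h(90,25)=(90*31+25)%997=821 [pair 3] h(18,18)=(18*31+18)%997=576 [pair 4] -> [105, 281, 312, 821, 576]
  Sibling for proof at L0: 9
L2: h(105,281)=(105*31+281)%997=545 [pair 0] h(312,821)=(312*31+821)%997=523 [pair 1] h(576,576)=(576*31+576)%997=486 [pair 2] -> [545, 523, 486]
  Sibling for proof at L1: 821
L3: h(545,523)=(545*31+523)%997=469 [pair 0] h(486,486)=(486*31+486)%997=597 [pair 1] -> [469, 597]
  Sibling for proof at L2: 545
L4: h(469,597)=(469*31+597)%997=181 [pair 0] -> [181]
  Sibling for proof at L3: 597
Root: 181
Proof path (sibling hashes from leaf to root): [9, 821, 545, 597]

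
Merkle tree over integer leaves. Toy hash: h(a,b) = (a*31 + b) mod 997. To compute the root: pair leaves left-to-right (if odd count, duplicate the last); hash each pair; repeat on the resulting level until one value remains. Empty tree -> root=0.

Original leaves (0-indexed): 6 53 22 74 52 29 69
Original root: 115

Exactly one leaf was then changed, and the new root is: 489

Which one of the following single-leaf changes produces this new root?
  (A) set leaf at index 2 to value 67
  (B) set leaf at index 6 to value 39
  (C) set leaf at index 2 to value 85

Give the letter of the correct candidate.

Answer: A

Derivation:
Original leaves: [6, 53, 22, 74, 52, 29, 69]
Target new root: 489
Try each candidate change and compute the resulting root:
Candidate A: set leaf[2] = 67 -> leaves = [6, 53, 67, 74, 52, 29, 69]
  L0: [6, 53, 67, 74, 52, 29, 69]
  L1: h(6,53)=(6*31+53)%997=239 h(67,74)=(67*31+74)%997=157 h(52,29)=(52*31+29)%997=644 h(69,69)=(69*31+69)%997=214 -> [239, 157, 644, 214]
  L2: h(239,157)=(239*31+157)%997=587 h(644,214)=(644*31+214)%997=238 -> [587, 238]
  L3: h(587,238)=(587*31+238)%997=489 -> [489]
  root = 489 == target 489  ** MATCH **
Candidate B: set leaf[6] = 39 -> leaves = [6, 53, 22, 74, 52, 29, 39]
  L0: [6, 53, 22, 74, 52, 29, 39]
  L1: h(6,53)=(6*31+53)%997=239 h(22,74)=(22*31+74)%997=756 h(52,29)=(52*31+29)%997=644 h(39,39)=(39*31+39)%997=251 -> [239, 756, 644, 251]
  L2: h(239,756)=(239*31+756)%997=189 h(644,251)=(644*31+251)%997=275 -> [189, 275]
  L3: h(189,275)=(189*31+275)%997=152 -> [152]
  root = 152 != target 489
Candidate C: set leaf[2] = 85 -> leaves = [6, 53, 85, 74, 52, 29, 69]
  L0: [6, 53, 85, 74, 52, 29, 69]
  L1: h(6,53)=(6*31+53)%997=239 h(85,74)=(85*31+74)%997=715 h(52,29)=(52*31+29)%997=644 h(69,69)=(69*31+69)%997=214 -> [239, 715, 644, 214]
  L2: h(239,715)=(239*31+715)%997=148 h(644,214)=(644*31+214)%997=238 -> [148, 238]
  L3: h(148,238)=(148*31+238)%997=838 -> [838]
  root = 838 != target 489
Candidate A produces the target root.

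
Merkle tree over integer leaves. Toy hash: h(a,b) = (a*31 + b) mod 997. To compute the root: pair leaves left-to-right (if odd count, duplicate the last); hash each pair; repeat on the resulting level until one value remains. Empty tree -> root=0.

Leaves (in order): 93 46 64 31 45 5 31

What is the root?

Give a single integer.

Answer: 416

Derivation:
L0: [93, 46, 64, 31, 45, 5, 31]
L1: h(93,46)=(93*31+46)%997=935 h(64,31)=(64*31+31)%997=21 h(45,5)=(45*31+5)%997=403 h(31,31)=(31*31+31)%997=992 -> [935, 21, 403, 992]
L2: h(935,21)=(935*31+21)%997=93 h(403,992)=(403*31+992)%997=524 -> [93, 524]
L3: h(93,524)=(93*31+524)%997=416 -> [416]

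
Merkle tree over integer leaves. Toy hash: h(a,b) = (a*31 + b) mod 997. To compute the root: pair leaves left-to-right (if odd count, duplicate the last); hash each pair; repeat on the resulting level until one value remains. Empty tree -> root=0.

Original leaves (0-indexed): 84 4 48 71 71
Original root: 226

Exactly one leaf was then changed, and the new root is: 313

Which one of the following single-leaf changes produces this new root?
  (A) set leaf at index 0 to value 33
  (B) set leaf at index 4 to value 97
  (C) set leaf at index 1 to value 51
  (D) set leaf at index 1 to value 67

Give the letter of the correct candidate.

Original leaves: [84, 4, 48, 71, 71]
Target new root: 313
Try each candidate change and compute the resulting root:
Candidate A: set leaf[0] = 33 -> leaves = [33, 4, 48, 71, 71]
  L0: [33, 4, 48, 71, 71]
  L1: h(33,4)=(33*31+4)%997=30 h(48,71)=(48*31+71)%997=562 h(71,71)=(71*31+71)%997=278 -> [30, 562, 278]
  L2: h(30,562)=(30*31+562)%997=495 h(278,278)=(278*31+278)%997=920 -> [495, 920]
  L3: h(495,920)=(495*31+920)%997=313 -> [313]
  root = 313 == target 313  ** MATCH **
Candidate B: set leaf[4] = 97 -> leaves = [84, 4, 48, 71, 97]
  L0: [84, 4, 48, 71, 97]
  L1: h(84,4)=(84*31+4)%997=614 h(48,71)=(48*31+71)%997=562 h(97,97)=(97*31+97)%997=113 -> [614, 562, 113]
  L2: h(614,562)=(614*31+562)%997=653 h(113,113)=(113*31+113)%997=625 -> [653, 625]
  L3: h(653,625)=(653*31+625)%997=928 -> [928]
  root = 928 != target 313
Candidate C: set leaf[1] = 51 -> leaves = [84, 51, 48, 71, 71]
  L0: [84, 51, 48, 71, 71]
  L1: h(84,51)=(84*31+51)%997=661 h(48,71)=(48*31+71)%997=562 h(71,71)=(71*31+71)%997=278 -> [661, 562, 278]
  L2: h(661,562)=(661*31+562)%997=116 h(278,278)=(278*31+278)%997=920 -> [116, 920]
  L3: h(116,920)=(116*31+920)%997=528 -> [528]
  root = 528 != target 313
Candidate D: set leaf[1] = 67 -> leaves = [84, 67, 48, 71, 71]
  L0: [84, 67, 48, 71, 71]
  L1: h(84,67)=(84*31+67)%997=677 h(48,71)=(48*31+71)%997=562 h(71,71)=(71*31+71)%997=278 -> [677, 562, 278]
  L2: h(677,562)=(677*31+562)%997=612 h(278,278)=(278*31+278)%997=920 -> [612, 920]
  L3: h(612,920)=(612*31+920)%997=949 -> [949]
  root = 949 != target 313
Candidate A produces the target root.

Answer: A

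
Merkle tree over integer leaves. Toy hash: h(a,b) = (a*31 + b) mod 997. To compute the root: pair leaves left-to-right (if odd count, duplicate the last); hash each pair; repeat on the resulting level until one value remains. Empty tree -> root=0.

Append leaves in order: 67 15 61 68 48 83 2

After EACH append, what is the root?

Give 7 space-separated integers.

Answer: 67 98 5 12 671 794 284

Derivation:
After append 67 (leaves=[67]):
  L0: [67]
  root=67
After append 15 (leaves=[67, 15]):
  L0: [67, 15]
  L1: h(67,15)=(67*31+15)%997=98 -> [98]
  root=98
After append 61 (leaves=[67, 15, 61]):
  L0: [67, 15, 61]
  L1: h(67,15)=(67*31+15)%997=98 h(61,61)=(61*31+61)%997=955 -> [98, 955]
  L2: h(98,955)=(98*31+955)%997=5 -> [5]
  root=5
After append 68 (leaves=[67, 15, 61, 68]):
  L0: [67, 15, 61, 68]
  L1: h(67,15)=(67*31+15)%997=98 h(61,68)=(61*31+68)%997=962 -> [98, 962]
  L2: h(98,962)=(98*31+962)%997=12 -> [12]
  root=12
After append 48 (leaves=[67, 15, 61, 68, 48]):
  L0: [67, 15, 61, 68, 48]
  L1: h(67,15)=(67*31+15)%997=98 h(61,68)=(61*31+68)%997=962 h(48,48)=(48*31+48)%997=539 -> [98, 962, 539]
  L2: h(98,962)=(98*31+962)%997=12 h(539,539)=(539*31+539)%997=299 -> [12, 299]
  L3: h(12,299)=(12*31+299)%997=671 -> [671]
  root=671
After append 83 (leaves=[67, 15, 61, 68, 48, 83]):
  L0: [67, 15, 61, 68, 48, 83]
  L1: h(67,15)=(67*31+15)%997=98 h(61,68)=(61*31+68)%997=962 h(48,83)=(48*31+83)%997=574 -> [98, 962, 574]
  L2: h(98,962)=(98*31+962)%997=12 h(574,574)=(574*31+574)%997=422 -> [12, 422]
  L3: h(12,422)=(12*31+422)%997=794 -> [794]
  root=794
After append 2 (leaves=[67, 15, 61, 68, 48, 83, 2]):
  L0: [67, 15, 61, 68, 48, 83, 2]
  L1: h(67,15)=(67*31+15)%997=98 h(61,68)=(61*31+68)%997=962 h(48,83)=(48*31+83)%997=574 h(2,2)=(2*31+2)%997=64 -> [98, 962, 574, 64]
  L2: h(98,962)=(98*31+962)%997=12 h(574,64)=(574*31+64)%997=909 -> [12, 909]
  L3: h(12,909)=(12*31+909)%997=284 -> [284]
  root=284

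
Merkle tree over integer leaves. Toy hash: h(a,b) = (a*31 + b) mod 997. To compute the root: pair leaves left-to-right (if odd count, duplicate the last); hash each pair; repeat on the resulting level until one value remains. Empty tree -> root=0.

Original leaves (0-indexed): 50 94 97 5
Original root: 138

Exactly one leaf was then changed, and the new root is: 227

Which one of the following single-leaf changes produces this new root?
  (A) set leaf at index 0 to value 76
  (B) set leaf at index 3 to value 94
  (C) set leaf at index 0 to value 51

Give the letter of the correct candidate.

Original leaves: [50, 94, 97, 5]
Target new root: 227
Try each candidate change and compute the resulting root:
Candidate A: set leaf[0] = 76 -> leaves = [76, 94, 97, 5]
  L0: [76, 94, 97, 5]
  L1: h(76,94)=(76*31+94)%997=456 h(97,5)=(97*31+5)%997=21 -> [456, 21]
  L2: h(456,21)=(456*31+21)%997=199 -> [199]
  root = 199 != target 227
Candidate B: set leaf[3] = 94 -> leaves = [50, 94, 97, 94]
  L0: [50, 94, 97, 94]
  L1: h(50,94)=(50*31+94)%997=647 h(97,94)=(97*31+94)%997=110 -> [647, 110]
  L2: h(647,110)=(647*31+110)%997=227 -> [227]
  root = 227 == target 227  ** MATCH **
Candidate C: set leaf[0] = 51 -> leaves = [51, 94, 97, 5]
  L0: [51, 94, 97, 5]
  L1: h(51,94)=(51*31+94)%997=678 h(97,5)=(97*31+5)%997=21 -> [678, 21]
  L2: h(678,21)=(678*31+21)%997=102 -> [102]
  root = 102 != target 227
Candidate B produces the target root.

Answer: B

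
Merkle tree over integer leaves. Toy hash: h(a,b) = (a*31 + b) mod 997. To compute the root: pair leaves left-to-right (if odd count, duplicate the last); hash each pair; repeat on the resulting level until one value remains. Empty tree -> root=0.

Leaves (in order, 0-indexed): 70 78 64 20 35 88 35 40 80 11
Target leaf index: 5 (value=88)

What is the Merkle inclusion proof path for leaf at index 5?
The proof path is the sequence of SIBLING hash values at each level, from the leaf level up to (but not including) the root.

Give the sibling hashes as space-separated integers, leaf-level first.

Answer: 35 128 905 458

Derivation:
L0 (leaves): [70, 78, 64, 20, 35, 88, 35, 40, 80, 11], target index=5
L1: h(70,78)=(70*31+78)%997=254 [pair 0] h(64,20)=(64*31+20)%997=10 [pair 1] h(35,88)=(35*31+88)%997=176 [pair 2] h(35,40)=(35*31+40)%997=128 [pair 3] h(80,11)=(80*31+11)%997=497 [pair 4] -> [254, 10, 176, 128, 497]
  Sibling for proof at L0: 35
L2: h(254,10)=(254*31+10)%997=905 [pair 0] h(176,128)=(176*31+128)%997=599 [pair 1] h(497,497)=(497*31+497)%997=949 [pair 2] -> [905, 599, 949]
  Sibling for proof at L1: 128
L3: h(905,599)=(905*31+599)%997=738 [pair 0] h(949,949)=(949*31+949)%997=458 [pair 1] -> [738, 458]
  Sibling for proof at L2: 905
L4: h(738,458)=(738*31+458)%997=405 [pair 0] -> [405]
  Sibling for proof at L3: 458
Root: 405
Proof path (sibling hashes from leaf to root): [35, 128, 905, 458]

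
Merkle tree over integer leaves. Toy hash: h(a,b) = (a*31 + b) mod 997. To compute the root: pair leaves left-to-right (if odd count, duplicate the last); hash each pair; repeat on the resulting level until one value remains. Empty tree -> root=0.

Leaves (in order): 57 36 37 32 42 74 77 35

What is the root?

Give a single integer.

Answer: 767

Derivation:
L0: [57, 36, 37, 32, 42, 74, 77, 35]
L1: h(57,36)=(57*31+36)%997=806 h(37,32)=(37*31+32)%997=182 h(42,74)=(42*31+74)%997=379 h(77,35)=(77*31+35)%997=428 -> [806, 182, 379, 428]
L2: h(806,182)=(806*31+182)%997=243 h(379,428)=(379*31+428)%997=213 -> [243, 213]
L3: h(243,213)=(243*31+213)%997=767 -> [767]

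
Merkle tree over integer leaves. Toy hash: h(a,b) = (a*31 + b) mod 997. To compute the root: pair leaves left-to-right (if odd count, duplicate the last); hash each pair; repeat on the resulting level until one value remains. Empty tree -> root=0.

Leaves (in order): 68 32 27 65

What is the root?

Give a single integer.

L0: [68, 32, 27, 65]
L1: h(68,32)=(68*31+32)%997=146 h(27,65)=(27*31+65)%997=902 -> [146, 902]
L2: h(146,902)=(146*31+902)%997=443 -> [443]

Answer: 443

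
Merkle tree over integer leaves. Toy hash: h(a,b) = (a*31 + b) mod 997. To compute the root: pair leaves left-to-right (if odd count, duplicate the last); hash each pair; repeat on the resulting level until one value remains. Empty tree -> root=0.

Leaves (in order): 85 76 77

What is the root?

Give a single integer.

L0: [85, 76, 77]
L1: h(85,76)=(85*31+76)%997=717 h(77,77)=(77*31+77)%997=470 -> [717, 470]
L2: h(717,470)=(717*31+470)%997=763 -> [763]

Answer: 763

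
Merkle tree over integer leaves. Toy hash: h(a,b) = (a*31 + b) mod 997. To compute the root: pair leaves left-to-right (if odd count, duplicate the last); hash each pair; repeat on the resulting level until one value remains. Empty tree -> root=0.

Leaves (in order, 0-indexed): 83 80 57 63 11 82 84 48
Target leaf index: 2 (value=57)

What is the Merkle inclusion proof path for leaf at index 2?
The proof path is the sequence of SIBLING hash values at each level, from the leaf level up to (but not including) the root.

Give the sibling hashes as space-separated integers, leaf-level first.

Answer: 63 659 810

Derivation:
L0 (leaves): [83, 80, 57, 63, 11, 82, 84, 48], target index=2
L1: h(83,80)=(83*31+80)%997=659 [pair 0] h(57,63)=(57*31+63)%997=833 [pair 1] h(11,82)=(11*31+82)%997=423 [pair 2] h(84,48)=(84*31+48)%997=658 [pair 3] -> [659, 833, 423, 658]
  Sibling for proof at L0: 63
L2: h(659,833)=(659*31+833)%997=325 [pair 0] h(423,658)=(423*31+658)%997=810 [pair 1] -> [325, 810]
  Sibling for proof at L1: 659
L3: h(325,810)=(325*31+810)%997=915 [pair 0] -> [915]
  Sibling for proof at L2: 810
Root: 915
Proof path (sibling hashes from leaf to root): [63, 659, 810]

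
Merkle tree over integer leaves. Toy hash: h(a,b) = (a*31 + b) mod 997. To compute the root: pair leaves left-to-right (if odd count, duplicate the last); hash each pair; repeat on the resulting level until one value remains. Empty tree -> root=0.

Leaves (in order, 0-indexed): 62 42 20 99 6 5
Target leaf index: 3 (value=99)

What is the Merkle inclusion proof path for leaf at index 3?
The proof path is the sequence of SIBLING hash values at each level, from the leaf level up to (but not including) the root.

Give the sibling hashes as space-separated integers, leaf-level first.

Answer: 20 967 130

Derivation:
L0 (leaves): [62, 42, 20, 99, 6, 5], target index=3
L1: h(62,42)=(62*31+42)%997=967 [pair 0] h(20,99)=(20*31+99)%997=719 [pair 1] h(6,5)=(6*31+5)%997=191 [pair 2] -> [967, 719, 191]
  Sibling for proof at L0: 20
L2: h(967,719)=(967*31+719)%997=786 [pair 0] h(191,191)=(191*31+191)%997=130 [pair 1] -> [786, 130]
  Sibling for proof at L1: 967
L3: h(786,130)=(786*31+130)%997=568 [pair 0] -> [568]
  Sibling for proof at L2: 130
Root: 568
Proof path (sibling hashes from leaf to root): [20, 967, 130]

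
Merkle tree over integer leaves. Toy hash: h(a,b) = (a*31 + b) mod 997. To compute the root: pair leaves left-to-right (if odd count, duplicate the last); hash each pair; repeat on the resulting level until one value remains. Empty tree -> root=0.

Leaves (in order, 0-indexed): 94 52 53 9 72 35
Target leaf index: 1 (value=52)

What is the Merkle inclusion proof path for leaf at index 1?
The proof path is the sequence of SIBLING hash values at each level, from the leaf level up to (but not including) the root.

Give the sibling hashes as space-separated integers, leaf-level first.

Answer: 94 655 760

Derivation:
L0 (leaves): [94, 52, 53, 9, 72, 35], target index=1
L1: h(94,52)=(94*31+52)%997=972 [pair 0] h(53,9)=(53*31+9)%997=655 [pair 1] h(72,35)=(72*31+35)%997=273 [pair 2] -> [972, 655, 273]
  Sibling for proof at L0: 94
L2: h(972,655)=(972*31+655)%997=877 [pair 0] h(273,273)=(273*31+273)%997=760 [pair 1] -> [877, 760]
  Sibling for proof at L1: 655
L3: h(877,760)=(877*31+760)%997=31 [pair 0] -> [31]
  Sibling for proof at L2: 760
Root: 31
Proof path (sibling hashes from leaf to root): [94, 655, 760]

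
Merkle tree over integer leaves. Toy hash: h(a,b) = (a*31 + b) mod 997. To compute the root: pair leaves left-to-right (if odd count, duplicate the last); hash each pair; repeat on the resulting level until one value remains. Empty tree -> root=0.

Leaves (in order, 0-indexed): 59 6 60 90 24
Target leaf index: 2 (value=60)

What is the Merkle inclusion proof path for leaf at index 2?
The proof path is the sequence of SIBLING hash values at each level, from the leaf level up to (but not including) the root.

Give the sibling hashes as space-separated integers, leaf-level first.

Answer: 90 838 648

Derivation:
L0 (leaves): [59, 6, 60, 90, 24], target index=2
L1: h(59,6)=(59*31+6)%997=838 [pair 0] h(60,90)=(60*31+90)%997=953 [pair 1] h(24,24)=(24*31+24)%997=768 [pair 2] -> [838, 953, 768]
  Sibling for proof at L0: 90
L2: h(838,953)=(838*31+953)%997=12 [pair 0] h(768,768)=(768*31+768)%997=648 [pair 1] -> [12, 648]
  Sibling for proof at L1: 838
L3: h(12,648)=(12*31+648)%997=23 [pair 0] -> [23]
  Sibling for proof at L2: 648
Root: 23
Proof path (sibling hashes from leaf to root): [90, 838, 648]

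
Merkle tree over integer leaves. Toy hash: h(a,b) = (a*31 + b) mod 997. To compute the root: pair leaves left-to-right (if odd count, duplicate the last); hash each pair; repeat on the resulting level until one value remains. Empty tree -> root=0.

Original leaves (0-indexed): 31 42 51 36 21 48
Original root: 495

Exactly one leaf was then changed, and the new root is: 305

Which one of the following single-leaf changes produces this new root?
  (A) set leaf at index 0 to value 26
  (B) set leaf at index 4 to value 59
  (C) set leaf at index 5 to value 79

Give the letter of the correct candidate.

Answer: B

Derivation:
Original leaves: [31, 42, 51, 36, 21, 48]
Target new root: 305
Try each candidate change and compute the resulting root:
Candidate A: set leaf[0] = 26 -> leaves = [26, 42, 51, 36, 21, 48]
  L0: [26, 42, 51, 36, 21, 48]
  L1: h(26,42)=(26*31+42)%997=848 h(51,36)=(51*31+36)%997=620 h(21,48)=(21*31+48)%997=699 -> [848, 620, 699]
  L2: h(848,620)=(848*31+620)%997=986 h(699,699)=(699*31+699)%997=434 -> [986, 434]
  L3: h(986,434)=(986*31+434)%997=93 -> [93]
  root = 93 != target 305
Candidate B: set leaf[4] = 59 -> leaves = [31, 42, 51, 36, 59, 48]
  L0: [31, 42, 51, 36, 59, 48]
  L1: h(31,42)=(31*31+42)%997=6 h(51,36)=(51*31+36)%997=620 h(59,48)=(59*31+48)%997=880 -> [6, 620, 880]
  L2: h(6,620)=(6*31+620)%997=806 h(880,880)=(880*31+880)%997=244 -> [806, 244]
  L3: h(806,244)=(806*31+244)%997=305 -> [305]
  root = 305 == target 305  ** MATCH **
Candidate C: set leaf[5] = 79 -> leaves = [31, 42, 51, 36, 21, 79]
  L0: [31, 42, 51, 36, 21, 79]
  L1: h(31,42)=(31*31+42)%997=6 h(51,36)=(51*31+36)%997=620 h(21,79)=(21*31+79)%997=730 -> [6, 620, 730]
  L2: h(6,620)=(6*31+620)%997=806 h(730,730)=(730*31+730)%997=429 -> [806, 429]
  L3: h(806,429)=(806*31+429)%997=490 -> [490]
  root = 490 != target 305
Candidate B produces the target root.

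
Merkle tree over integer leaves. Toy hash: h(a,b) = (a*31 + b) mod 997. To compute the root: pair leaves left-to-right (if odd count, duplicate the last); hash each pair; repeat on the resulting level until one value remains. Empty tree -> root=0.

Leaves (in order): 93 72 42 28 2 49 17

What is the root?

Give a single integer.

L0: [93, 72, 42, 28, 2, 49, 17]
L1: h(93,72)=(93*31+72)%997=961 h(42,28)=(42*31+28)%997=333 h(2,49)=(2*31+49)%997=111 h(17,17)=(17*31+17)%997=544 -> [961, 333, 111, 544]
L2: h(961,333)=(961*31+333)%997=214 h(111,544)=(111*31+544)%997=994 -> [214, 994]
L3: h(214,994)=(214*31+994)%997=649 -> [649]

Answer: 649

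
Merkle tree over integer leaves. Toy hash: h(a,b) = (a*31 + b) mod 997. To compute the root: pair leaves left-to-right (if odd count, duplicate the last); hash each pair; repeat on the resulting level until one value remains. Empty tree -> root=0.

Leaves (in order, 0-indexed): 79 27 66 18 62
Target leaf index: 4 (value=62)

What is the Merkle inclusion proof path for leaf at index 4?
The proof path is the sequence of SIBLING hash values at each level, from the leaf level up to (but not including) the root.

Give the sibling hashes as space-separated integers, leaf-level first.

L0 (leaves): [79, 27, 66, 18, 62], target index=4
L1: h(79,27)=(79*31+27)%997=482 [pair 0] h(66,18)=(66*31+18)%997=70 [pair 1] h(62,62)=(62*31+62)%997=987 [pair 2] -> [482, 70, 987]
  Sibling for proof at L0: 62
L2: h(482,70)=(482*31+70)%997=57 [pair 0] h(987,987)=(987*31+987)%997=677 [pair 1] -> [57, 677]
  Sibling for proof at L1: 987
L3: h(57,677)=(57*31+677)%997=450 [pair 0] -> [450]
  Sibling for proof at L2: 57
Root: 450
Proof path (sibling hashes from leaf to root): [62, 987, 57]

Answer: 62 987 57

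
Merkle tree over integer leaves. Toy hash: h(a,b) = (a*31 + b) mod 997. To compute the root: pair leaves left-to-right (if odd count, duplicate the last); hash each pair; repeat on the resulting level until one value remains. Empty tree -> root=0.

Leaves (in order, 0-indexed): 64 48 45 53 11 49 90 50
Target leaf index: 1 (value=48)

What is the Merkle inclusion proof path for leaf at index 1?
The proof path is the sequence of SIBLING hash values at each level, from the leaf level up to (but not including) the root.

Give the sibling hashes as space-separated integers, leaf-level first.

Answer: 64 451 972

Derivation:
L0 (leaves): [64, 48, 45, 53, 11, 49, 90, 50], target index=1
L1: h(64,48)=(64*31+48)%997=38 [pair 0] h(45,53)=(45*31+53)%997=451 [pair 1] h(11,49)=(11*31+49)%997=390 [pair 2] h(90,50)=(90*31+50)%997=846 [pair 3] -> [38, 451, 390, 846]
  Sibling for proof at L0: 64
L2: h(38,451)=(38*31+451)%997=632 [pair 0] h(390,846)=(390*31+846)%997=972 [pair 1] -> [632, 972]
  Sibling for proof at L1: 451
L3: h(632,972)=(632*31+972)%997=624 [pair 0] -> [624]
  Sibling for proof at L2: 972
Root: 624
Proof path (sibling hashes from leaf to root): [64, 451, 972]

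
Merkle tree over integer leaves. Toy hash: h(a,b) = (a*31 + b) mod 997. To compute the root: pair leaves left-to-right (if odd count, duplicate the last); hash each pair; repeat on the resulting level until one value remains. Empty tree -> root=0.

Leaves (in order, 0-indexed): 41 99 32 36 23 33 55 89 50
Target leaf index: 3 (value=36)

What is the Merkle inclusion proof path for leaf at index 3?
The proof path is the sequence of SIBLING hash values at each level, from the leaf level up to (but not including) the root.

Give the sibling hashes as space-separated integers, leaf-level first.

Answer: 32 373 992 329

Derivation:
L0 (leaves): [41, 99, 32, 36, 23, 33, 55, 89, 50], target index=3
L1: h(41,99)=(41*31+99)%997=373 [pair 0] h(32,36)=(32*31+36)%997=31 [pair 1] h(23,33)=(23*31+33)%997=746 [pair 2] h(55,89)=(55*31+89)%997=797 [pair 3] h(50,50)=(50*31+50)%997=603 [pair 4] -> [373, 31, 746, 797, 603]
  Sibling for proof at L0: 32
L2: h(373,31)=(373*31+31)%997=627 [pair 0] h(746,797)=(746*31+797)%997=992 [pair 1] h(603,603)=(603*31+603)%997=353 [pair 2] -> [627, 992, 353]
  Sibling for proof at L1: 373
L3: h(627,992)=(627*31+992)%997=489 [pair 0] h(353,353)=(353*31+353)%997=329 [pair 1] -> [489, 329]
  Sibling for proof at L2: 992
L4: h(489,329)=(489*31+329)%997=533 [pair 0] -> [533]
  Sibling for proof at L3: 329
Root: 533
Proof path (sibling hashes from leaf to root): [32, 373, 992, 329]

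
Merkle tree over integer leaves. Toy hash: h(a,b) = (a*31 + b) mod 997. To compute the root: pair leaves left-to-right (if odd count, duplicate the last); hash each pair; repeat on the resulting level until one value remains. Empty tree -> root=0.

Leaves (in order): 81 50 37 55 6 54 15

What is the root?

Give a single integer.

L0: [81, 50, 37, 55, 6, 54, 15]
L1: h(81,50)=(81*31+50)%997=567 h(37,55)=(37*31+55)%997=205 h(6,54)=(6*31+54)%997=240 h(15,15)=(15*31+15)%997=480 -> [567, 205, 240, 480]
L2: h(567,205)=(567*31+205)%997=833 h(240,480)=(240*31+480)%997=941 -> [833, 941]
L3: h(833,941)=(833*31+941)%997=842 -> [842]

Answer: 842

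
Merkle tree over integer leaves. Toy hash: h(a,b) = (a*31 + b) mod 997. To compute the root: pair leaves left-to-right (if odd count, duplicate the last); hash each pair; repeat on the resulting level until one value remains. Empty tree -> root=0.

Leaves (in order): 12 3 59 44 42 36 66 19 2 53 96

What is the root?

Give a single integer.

Answer: 526

Derivation:
L0: [12, 3, 59, 44, 42, 36, 66, 19, 2, 53, 96]
L1: h(12,3)=(12*31+3)%997=375 h(59,44)=(59*31+44)%997=876 h(42,36)=(42*31+36)%997=341 h(66,19)=(66*31+19)%997=71 h(2,53)=(2*31+53)%997=115 h(96,96)=(96*31+96)%997=81 -> [375, 876, 341, 71, 115, 81]
L2: h(375,876)=(375*31+876)%997=537 h(341,71)=(341*31+71)%997=672 h(115,81)=(115*31+81)%997=655 -> [537, 672, 655]
L3: h(537,672)=(537*31+672)%997=370 h(655,655)=(655*31+655)%997=23 -> [370, 23]
L4: h(370,23)=(370*31+23)%997=526 -> [526]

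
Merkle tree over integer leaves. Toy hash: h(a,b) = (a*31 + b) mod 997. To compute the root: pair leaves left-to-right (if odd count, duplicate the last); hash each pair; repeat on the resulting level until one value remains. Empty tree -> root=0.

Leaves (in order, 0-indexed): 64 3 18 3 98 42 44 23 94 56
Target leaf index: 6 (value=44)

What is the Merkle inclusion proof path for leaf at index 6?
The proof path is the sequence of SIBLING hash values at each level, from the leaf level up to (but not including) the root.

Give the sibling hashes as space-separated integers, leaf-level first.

Answer: 23 89 344 430

Derivation:
L0 (leaves): [64, 3, 18, 3, 98, 42, 44, 23, 94, 56], target index=6
L1: h(64,3)=(64*31+3)%997=990 [pair 0] h(18,3)=(18*31+3)%997=561 [pair 1] h(98,42)=(98*31+42)%997=89 [pair 2] h(44,23)=(44*31+23)%997=390 [pair 3] h(94,56)=(94*31+56)%997=976 [pair 4] -> [990, 561, 89, 390, 976]
  Sibling for proof at L0: 23
L2: h(990,561)=(990*31+561)%997=344 [pair 0] h(89,390)=(89*31+390)%997=158 [pair 1] h(976,976)=(976*31+976)%997=325 [pair 2] -> [344, 158, 325]
  Sibling for proof at L1: 89
L3: h(344,158)=(344*31+158)%997=852 [pair 0] h(325,325)=(325*31+325)%997=430 [pair 1] -> [852, 430]
  Sibling for proof at L2: 344
L4: h(852,430)=(852*31+430)%997=920 [pair 0] -> [920]
  Sibling for proof at L3: 430
Root: 920
Proof path (sibling hashes from leaf to root): [23, 89, 344, 430]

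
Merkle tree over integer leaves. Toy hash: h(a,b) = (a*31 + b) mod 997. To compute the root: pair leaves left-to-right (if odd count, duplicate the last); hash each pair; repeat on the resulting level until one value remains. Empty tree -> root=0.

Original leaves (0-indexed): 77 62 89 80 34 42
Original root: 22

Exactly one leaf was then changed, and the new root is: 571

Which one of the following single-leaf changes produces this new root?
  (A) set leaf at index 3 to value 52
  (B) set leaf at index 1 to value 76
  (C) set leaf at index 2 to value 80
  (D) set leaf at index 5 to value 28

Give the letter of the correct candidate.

Answer: D

Derivation:
Original leaves: [77, 62, 89, 80, 34, 42]
Target new root: 571
Try each candidate change and compute the resulting root:
Candidate A: set leaf[3] = 52 -> leaves = [77, 62, 89, 52, 34, 42]
  L0: [77, 62, 89, 52, 34, 42]
  L1: h(77,62)=(77*31+62)%997=455 h(89,52)=(89*31+52)%997=817 h(34,42)=(34*31+42)%997=99 -> [455, 817, 99]
  L2: h(455,817)=(455*31+817)%997=964 h(99,99)=(99*31+99)%997=177 -> [964, 177]
  L3: h(964,177)=(964*31+177)%997=151 -> [151]
  root = 151 != target 571
Candidate B: set leaf[1] = 76 -> leaves = [77, 76, 89, 80, 34, 42]
  L0: [77, 76, 89, 80, 34, 42]
  L1: h(77,76)=(77*31+76)%997=469 h(89,80)=(89*31+80)%997=845 h(34,42)=(34*31+42)%997=99 -> [469, 845, 99]
  L2: h(469,845)=(469*31+845)%997=429 h(99,99)=(99*31+99)%997=177 -> [429, 177]
  L3: h(429,177)=(429*31+177)%997=515 -> [515]
  root = 515 != target 571
Candidate C: set leaf[2] = 80 -> leaves = [77, 62, 80, 80, 34, 42]
  L0: [77, 62, 80, 80, 34, 42]
  L1: h(77,62)=(77*31+62)%997=455 h(80,80)=(80*31+80)%997=566 h(34,42)=(34*31+42)%997=99 -> [455, 566, 99]
  L2: h(455,566)=(455*31+566)%997=713 h(99,99)=(99*31+99)%997=177 -> [713, 177]
  L3: h(713,177)=(713*31+177)%997=346 -> [346]
  root = 346 != target 571
Candidate D: set leaf[5] = 28 -> leaves = [77, 62, 89, 80, 34, 28]
  L0: [77, 62, 89, 80, 34, 28]
  L1: h(77,62)=(77*31+62)%997=455 h(89,80)=(89*31+80)%997=845 h(34,28)=(34*31+28)%997=85 -> [455, 845, 85]
  L2: h(455,845)=(455*31+845)%997=992 h(85,85)=(85*31+85)%997=726 -> [992, 726]
  L3: h(992,726)=(992*31+726)%997=571 -> [571]
  root = 571 == target 571  ** MATCH **
Candidate D produces the target root.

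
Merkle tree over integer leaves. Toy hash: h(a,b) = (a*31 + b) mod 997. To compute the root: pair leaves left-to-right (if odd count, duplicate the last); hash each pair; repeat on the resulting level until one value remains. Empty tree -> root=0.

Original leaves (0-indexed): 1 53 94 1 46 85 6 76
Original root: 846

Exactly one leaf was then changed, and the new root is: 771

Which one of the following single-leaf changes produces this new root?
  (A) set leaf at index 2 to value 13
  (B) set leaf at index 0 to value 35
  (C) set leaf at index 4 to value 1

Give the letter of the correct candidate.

Original leaves: [1, 53, 94, 1, 46, 85, 6, 76]
Target new root: 771
Try each candidate change and compute the resulting root:
Candidate A: set leaf[2] = 13 -> leaves = [1, 53, 13, 1, 46, 85, 6, 76]
  L0: [1, 53, 13, 1, 46, 85, 6, 76]
  L1: h(1,53)=(1*31+53)%997=84 h(13,1)=(13*31+1)%997=404 h(46,85)=(46*31+85)%997=514 h(6,76)=(6*31+76)%997=262 -> [84, 404, 514, 262]
  L2: h(84,404)=(84*31+404)%997=17 h(514,262)=(514*31+262)%997=244 -> [17, 244]
  L3: h(17,244)=(17*31+244)%997=771 -> [771]
  root = 771 == target 771  ** MATCH **
Candidate B: set leaf[0] = 35 -> leaves = [35, 53, 94, 1, 46, 85, 6, 76]
  L0: [35, 53, 94, 1, 46, 85, 6, 76]
  L1: h(35,53)=(35*31+53)%997=141 h(94,1)=(94*31+1)%997=921 h(46,85)=(46*31+85)%997=514 h(6,76)=(6*31+76)%997=262 -> [141, 921, 514, 262]
  L2: h(141,921)=(141*31+921)%997=307 h(514,262)=(514*31+262)%997=244 -> [307, 244]
  L3: h(307,244)=(307*31+244)%997=788 -> [788]
  root = 788 != target 771
Candidate C: set leaf[4] = 1 -> leaves = [1, 53, 94, 1, 1, 85, 6, 76]
  L0: [1, 53, 94, 1, 1, 85, 6, 76]
  L1: h(1,53)=(1*31+53)%997=84 h(94,1)=(94*31+1)%997=921 h(1,85)=(1*31+85)%997=116 h(6,76)=(6*31+76)%997=262 -> [84, 921, 116, 262]
  L2: h(84,921)=(84*31+921)%997=534 h(116,262)=(116*31+262)%997=867 -> [534, 867]
  L3: h(534,867)=(534*31+867)%997=472 -> [472]
  root = 472 != target 771
Candidate A produces the target root.

Answer: A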